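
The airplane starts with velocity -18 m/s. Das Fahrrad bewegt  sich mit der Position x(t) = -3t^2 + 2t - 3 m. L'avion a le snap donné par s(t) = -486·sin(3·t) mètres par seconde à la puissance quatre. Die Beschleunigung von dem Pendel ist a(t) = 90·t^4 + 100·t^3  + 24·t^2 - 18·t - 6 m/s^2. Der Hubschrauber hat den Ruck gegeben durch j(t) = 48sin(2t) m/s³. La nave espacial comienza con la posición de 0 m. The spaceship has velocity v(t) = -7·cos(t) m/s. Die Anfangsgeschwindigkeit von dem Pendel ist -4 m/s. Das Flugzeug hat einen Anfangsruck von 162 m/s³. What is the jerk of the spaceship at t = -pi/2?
Starting from velocity v(t) = -7·cos(t), we take 2 derivatives. Taking d/dt of v(t), we find a(t) = 7·sin(t). The derivative of acceleration gives jerk: j(t) = 7·cos(t). We have jerk j(t) = 7·cos(t). Substituting t = -pi/2: j(-pi/2) = 0.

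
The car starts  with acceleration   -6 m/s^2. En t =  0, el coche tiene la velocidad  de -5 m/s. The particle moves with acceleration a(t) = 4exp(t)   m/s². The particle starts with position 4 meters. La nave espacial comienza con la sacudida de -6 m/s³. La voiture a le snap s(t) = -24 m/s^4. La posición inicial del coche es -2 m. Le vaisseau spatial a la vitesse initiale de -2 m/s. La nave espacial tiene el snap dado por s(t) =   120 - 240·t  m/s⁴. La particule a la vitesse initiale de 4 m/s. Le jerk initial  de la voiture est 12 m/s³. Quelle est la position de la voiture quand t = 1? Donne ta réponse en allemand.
Wir müssen das Integral unserer Gleichung für den Snap s(t) = -24 4-mal finden. Das Integral von dem Snap ist der Ruck. Mit j(0) = 12 erhalten wir j(t) = 12 - 24·t. Durch Integration von dem Ruck und Verwendung der Anfangsbedingung a(0) = -6, erhalten wir a(t) = -12·t^2 + 12·t - 6. Durch Integration von der Beschleunigung und Verwendung der Anfangsbedingung v(0) = -5, erhalten wir v(t) = -4·t^3 + 6·t^2 - 6·t - 5. Mit ∫v(t)dt und Anwendung von x(0) = -2, finden wir x(t) = -t^4 + 2·t^3 - 3·t^2 - 5·t - 2. Wir haben die Position x(t) = -t^4 + 2·t^3 - 3·t^2 - 5·t - 2. Durch Einsetzen von t = 1: x(1) = -9.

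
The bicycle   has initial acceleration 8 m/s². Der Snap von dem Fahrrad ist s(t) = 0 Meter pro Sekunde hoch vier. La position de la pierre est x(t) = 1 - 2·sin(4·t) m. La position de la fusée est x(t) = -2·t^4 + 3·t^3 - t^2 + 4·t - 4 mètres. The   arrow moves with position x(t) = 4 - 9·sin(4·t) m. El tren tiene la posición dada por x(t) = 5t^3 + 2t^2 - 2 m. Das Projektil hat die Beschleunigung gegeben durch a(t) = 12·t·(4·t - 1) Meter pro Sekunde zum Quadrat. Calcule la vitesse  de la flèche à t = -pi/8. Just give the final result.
À t = -pi/8, v = 0.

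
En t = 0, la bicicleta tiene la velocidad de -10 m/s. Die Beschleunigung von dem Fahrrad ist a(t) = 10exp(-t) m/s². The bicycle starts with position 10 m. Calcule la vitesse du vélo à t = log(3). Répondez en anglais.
To find the answer, we compute 1 antiderivative of a(t) = 10·exp(-t). Integrating acceleration and using the initial condition v(0) = -10, we get v(t) = -10·exp(-t). From the given velocity equation v(t) = -10·exp(-t), we substitute t = log(3) to get v = -10/3.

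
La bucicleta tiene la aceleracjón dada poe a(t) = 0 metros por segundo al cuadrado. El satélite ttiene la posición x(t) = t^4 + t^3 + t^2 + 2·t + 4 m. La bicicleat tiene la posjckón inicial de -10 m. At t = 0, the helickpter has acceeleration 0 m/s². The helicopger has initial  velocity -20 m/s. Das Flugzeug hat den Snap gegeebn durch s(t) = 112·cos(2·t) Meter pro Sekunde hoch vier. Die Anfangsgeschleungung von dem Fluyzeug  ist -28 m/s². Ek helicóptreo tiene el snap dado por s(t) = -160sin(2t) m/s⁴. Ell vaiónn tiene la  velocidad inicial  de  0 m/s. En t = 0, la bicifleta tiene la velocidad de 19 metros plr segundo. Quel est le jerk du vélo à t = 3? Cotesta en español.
Partiendo de la aceleración a(t) = 0, tomamos 1 derivada. Tomando d/dt de a(t), encontramos j(t) = 0. Tenemos la sacudida j(t) = 0. Sustituyendo t = 3: j(3) = 0.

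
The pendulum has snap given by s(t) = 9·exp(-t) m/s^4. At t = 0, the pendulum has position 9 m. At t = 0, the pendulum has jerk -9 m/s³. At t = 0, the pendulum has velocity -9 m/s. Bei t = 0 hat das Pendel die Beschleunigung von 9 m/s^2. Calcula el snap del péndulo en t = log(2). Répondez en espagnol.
Usando s(t) = 9·exp(-t) y sustituyendo t = log(2), encontramos s = 9/2.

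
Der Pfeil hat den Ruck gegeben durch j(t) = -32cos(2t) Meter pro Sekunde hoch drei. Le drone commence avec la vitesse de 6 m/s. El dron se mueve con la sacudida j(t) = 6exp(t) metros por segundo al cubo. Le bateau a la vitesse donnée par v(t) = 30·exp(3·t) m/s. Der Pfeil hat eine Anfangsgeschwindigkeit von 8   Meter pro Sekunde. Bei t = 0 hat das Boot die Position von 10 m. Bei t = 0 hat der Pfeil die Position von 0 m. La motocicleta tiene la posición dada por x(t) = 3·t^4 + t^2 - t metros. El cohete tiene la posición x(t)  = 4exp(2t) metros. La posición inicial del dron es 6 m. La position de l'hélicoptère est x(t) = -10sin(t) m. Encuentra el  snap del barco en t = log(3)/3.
Debemos derivar nuestra ecuación de la velocidad v(t) = 30·exp(3·t) 3 veces. La derivada de la velocidad da la aceleración: a(t) = 90·exp(3·t). Derivando la aceleración, obtenemos la sacudida: j(t) = 270·exp(3·t). Tomando d/dt de j(t), encontramos s(t) = 810·exp(3·t). Usando s(t) = 810·exp(3·t) y sustituyendo t = log(3)/3, encontramos s = 2430.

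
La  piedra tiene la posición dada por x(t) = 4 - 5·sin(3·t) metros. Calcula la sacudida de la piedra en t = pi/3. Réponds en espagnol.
Partiendo de la posición x(t) = 4 - 5·sin(3·t), tomamos 3 derivadas. La derivada de la posición da la velocidad: v(t) = -15·cos(3·t). Tomando d/dt de v(t), encontramos a(t) = 45·sin(3·t). Derivando la aceleración, obtenemos la sacudida: j(t) = 135·cos(3·t). Tenemos la sacudida j(t) = 135·cos(3·t). Sustituyendo t = pi/3: j(pi/3) = -135.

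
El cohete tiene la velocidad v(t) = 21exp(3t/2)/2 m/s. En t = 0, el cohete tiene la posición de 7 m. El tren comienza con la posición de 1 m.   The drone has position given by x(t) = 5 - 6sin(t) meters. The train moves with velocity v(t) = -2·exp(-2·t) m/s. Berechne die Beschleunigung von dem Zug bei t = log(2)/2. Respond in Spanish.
Debemos derivar nuestra ecuación de la velocidad v(t) = -2·exp(-2·t) 1 vez. Tomando d/dt de v(t), encontramos a(t) = 4·exp(-2·t). Usando a(t) = 4·exp(-2·t) y sustituyendo t = log(2)/2, encontramos a = 2.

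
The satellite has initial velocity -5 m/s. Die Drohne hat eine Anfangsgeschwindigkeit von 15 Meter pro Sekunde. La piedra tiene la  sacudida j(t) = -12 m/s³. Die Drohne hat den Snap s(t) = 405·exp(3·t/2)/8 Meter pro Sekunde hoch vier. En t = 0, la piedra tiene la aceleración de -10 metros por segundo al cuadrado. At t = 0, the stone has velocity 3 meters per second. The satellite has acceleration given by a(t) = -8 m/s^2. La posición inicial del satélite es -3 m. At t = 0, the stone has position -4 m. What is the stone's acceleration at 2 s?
Starting from jerk j(t) = -12, we take 1 integral. Taking ∫j(t)dt and applying a(0) = -10, we find a(t) = -12·t - 10. We have acceleration a(t) = -12·t - 10. Substituting t = 2: a(2) = -34.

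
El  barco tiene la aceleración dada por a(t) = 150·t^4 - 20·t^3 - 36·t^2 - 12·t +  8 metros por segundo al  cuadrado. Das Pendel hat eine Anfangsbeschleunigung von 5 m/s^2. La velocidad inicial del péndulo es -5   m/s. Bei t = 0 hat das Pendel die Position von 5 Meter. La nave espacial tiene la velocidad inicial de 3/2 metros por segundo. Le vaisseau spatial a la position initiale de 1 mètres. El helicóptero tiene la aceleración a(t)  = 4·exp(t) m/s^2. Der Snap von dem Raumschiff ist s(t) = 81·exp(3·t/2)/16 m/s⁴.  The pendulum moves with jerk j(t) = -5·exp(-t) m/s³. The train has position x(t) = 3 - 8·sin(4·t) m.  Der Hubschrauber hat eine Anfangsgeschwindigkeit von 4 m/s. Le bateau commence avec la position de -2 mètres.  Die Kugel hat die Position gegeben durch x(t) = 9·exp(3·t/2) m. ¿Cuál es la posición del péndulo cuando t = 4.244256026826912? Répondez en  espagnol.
Necesitamos integrar nuestra ecuación de la sacudida j(t) = -5·exp(-t) 3 veces. Tomando ∫j(t)dt y aplicando a(0) = 5, encontramos a(t) = 5·exp(-t). Tomando ∫a(t)dt y aplicando v(0) = -5, encontramos v(t) = -5·exp(-t). La antiderivada de la velocidad, con x(0) = 5, da la posición: x(t) = 5·exp(-t). Usando x(t) = 5·exp(-t) y sustituyendo t = 4.244256026826912, encontramos x = 0.0717320152432774.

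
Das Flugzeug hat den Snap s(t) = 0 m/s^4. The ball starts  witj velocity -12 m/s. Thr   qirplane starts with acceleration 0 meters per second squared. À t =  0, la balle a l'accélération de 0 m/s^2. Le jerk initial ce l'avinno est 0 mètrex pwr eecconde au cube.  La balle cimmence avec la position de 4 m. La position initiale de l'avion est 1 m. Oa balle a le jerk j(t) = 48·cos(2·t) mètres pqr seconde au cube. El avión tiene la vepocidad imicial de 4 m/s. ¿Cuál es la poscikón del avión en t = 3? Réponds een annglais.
To solve this, we need to take 4 integrals of our snap equation s(t) = 0. The antiderivative of snap, with j(0) = 0, gives jerk: j(t) = 0. Finding the integral of j(t) and using a(0) = 0: a(t) = 0. The antiderivative of acceleration, with v(0) = 4, gives velocity: v(t) = 4. Finding the integral of v(t) and using x(0) = 1: x(t) = 4·t + 1. From the given position equation x(t) = 4·t + 1, we substitute t = 3 to get x = 13.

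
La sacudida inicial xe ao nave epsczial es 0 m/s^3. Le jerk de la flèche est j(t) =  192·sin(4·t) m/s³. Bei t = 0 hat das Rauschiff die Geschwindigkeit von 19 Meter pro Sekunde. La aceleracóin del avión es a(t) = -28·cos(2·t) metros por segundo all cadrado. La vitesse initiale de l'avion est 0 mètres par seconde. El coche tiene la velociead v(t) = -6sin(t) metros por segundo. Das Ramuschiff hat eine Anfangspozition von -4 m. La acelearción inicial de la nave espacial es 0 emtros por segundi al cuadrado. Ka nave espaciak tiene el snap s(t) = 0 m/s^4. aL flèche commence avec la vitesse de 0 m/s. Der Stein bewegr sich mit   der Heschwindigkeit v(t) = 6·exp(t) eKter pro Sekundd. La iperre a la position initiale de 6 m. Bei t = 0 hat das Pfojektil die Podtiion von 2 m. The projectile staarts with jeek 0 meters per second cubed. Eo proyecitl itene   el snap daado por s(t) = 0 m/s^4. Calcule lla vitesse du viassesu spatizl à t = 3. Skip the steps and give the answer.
v(3) = 19.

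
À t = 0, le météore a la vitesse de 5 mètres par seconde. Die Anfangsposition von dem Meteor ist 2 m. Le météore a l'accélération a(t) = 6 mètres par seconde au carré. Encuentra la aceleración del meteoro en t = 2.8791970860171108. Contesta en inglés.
From the given acceleration equation a(t) = 6, we substitute t = 2.8791970860171108 to get a = 6.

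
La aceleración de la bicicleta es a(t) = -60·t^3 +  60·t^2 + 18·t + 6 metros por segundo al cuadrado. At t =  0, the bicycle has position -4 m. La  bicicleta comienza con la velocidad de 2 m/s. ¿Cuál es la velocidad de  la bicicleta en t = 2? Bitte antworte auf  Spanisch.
Debemos encontrar la antiderivada de nuestra ecuación de la aceleración a(t) = -60·t^3 + 60·t^2 + 18·t + 6 1 vez. La antiderivada de la aceleración es la velocidad. Usando v(0) = 2, obtenemos v(t) = -15·t^4 + 20·t^3 + 9·t^2 + 6·t + 2. Tenemos la velocidad v(t) = -15·t^4 + 20·t^3 + 9·t^2 + 6·t + 2. Sustituyendo t = 2: v(2) = -30.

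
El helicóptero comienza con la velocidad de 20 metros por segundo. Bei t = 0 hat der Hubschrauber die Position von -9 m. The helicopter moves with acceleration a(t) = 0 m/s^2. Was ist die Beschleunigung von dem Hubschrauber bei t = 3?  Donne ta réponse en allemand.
Mit a(t) = 0 und Einsetzen von t = 3, finden wir a = 0.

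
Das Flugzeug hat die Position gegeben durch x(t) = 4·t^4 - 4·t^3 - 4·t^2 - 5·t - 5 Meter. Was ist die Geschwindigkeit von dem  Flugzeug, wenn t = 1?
Wir müssen unsere Gleichung für die Position x(t) = 4·t^4 - 4·t^3 - 4·t^2 - 5·t - 5 1-mal ableiten. Die Ableitung von der Position ergibt die Geschwindigkeit: v(t) = 16·t^3 - 12·t^2 - 8·t - 5. Mit v(t) = 16·t^3 - 12·t^2 - 8·t - 5 und Einsetzen von t = 1, finden wir v = -9.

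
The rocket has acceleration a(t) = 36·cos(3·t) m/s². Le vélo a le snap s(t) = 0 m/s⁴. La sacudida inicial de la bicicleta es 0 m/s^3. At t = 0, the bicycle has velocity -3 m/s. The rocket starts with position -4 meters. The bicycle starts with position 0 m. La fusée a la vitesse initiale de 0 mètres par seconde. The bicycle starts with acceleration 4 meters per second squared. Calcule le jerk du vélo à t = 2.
En partant du snap s(t) = 0, nous prenons 1 intégrale. En intégrant le snap et en utilisant la condition initiale j(0) = 0, nous obtenons j(t) = 0. En utilisant j(t) = 0 et en substituant t = 2, nous trouvons j = 0.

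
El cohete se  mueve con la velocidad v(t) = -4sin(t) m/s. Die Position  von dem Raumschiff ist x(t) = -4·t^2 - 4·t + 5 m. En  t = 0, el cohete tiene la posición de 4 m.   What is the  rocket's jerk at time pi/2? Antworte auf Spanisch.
Debemos derivar nuestra ecuación de la velocidad v(t) = -4·sin(t) 2 veces. Derivando la velocidad, obtenemos la aceleración: a(t) = -4·cos(t). Tomando d/dt de a(t), encontramos j(t) = 4·sin(t). Tenemos la sacudida j(t) = 4·sin(t). Sustituyendo t = pi/2: j(pi/2) = 4.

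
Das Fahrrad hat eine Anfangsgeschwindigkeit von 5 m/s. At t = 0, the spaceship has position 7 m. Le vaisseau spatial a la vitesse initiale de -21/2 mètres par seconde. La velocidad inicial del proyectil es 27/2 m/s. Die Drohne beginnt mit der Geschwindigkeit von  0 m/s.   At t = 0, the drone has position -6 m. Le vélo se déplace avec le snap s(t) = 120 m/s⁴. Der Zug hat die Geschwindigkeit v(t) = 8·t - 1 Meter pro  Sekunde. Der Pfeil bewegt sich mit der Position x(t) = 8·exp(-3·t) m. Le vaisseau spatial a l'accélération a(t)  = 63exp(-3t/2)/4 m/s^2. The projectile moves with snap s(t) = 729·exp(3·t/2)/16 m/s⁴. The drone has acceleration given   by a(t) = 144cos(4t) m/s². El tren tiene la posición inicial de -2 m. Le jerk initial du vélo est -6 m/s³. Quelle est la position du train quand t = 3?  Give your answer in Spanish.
Necesitamos integrar nuestra ecuación de la velocidad v(t) = 8·t - 1 1 vez. Tomando ∫v(t)dt y aplicando x(0) = -2, encontramos x(t) = 4·t^2 - t - 2. De la ecuación de la posición x(t) = 4·t^2 - t - 2, sustituimos t = 3 para obtener x = 31.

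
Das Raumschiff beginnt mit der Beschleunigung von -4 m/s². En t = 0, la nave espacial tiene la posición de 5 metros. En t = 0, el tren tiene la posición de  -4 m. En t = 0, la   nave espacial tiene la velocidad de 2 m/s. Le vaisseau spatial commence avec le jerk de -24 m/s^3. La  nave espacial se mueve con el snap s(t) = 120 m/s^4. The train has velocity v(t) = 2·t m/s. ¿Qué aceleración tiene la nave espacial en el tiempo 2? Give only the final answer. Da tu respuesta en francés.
L'accélération à t = 2 est a = 188.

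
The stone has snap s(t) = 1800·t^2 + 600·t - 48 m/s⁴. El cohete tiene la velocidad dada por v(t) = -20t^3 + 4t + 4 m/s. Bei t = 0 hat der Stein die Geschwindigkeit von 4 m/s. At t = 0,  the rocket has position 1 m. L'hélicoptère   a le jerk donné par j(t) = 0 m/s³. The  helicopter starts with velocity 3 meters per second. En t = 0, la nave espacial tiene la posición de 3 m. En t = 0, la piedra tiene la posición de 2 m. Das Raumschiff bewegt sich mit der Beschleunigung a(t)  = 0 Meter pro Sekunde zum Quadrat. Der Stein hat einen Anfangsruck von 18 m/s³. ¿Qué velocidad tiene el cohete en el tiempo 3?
Tenemos la velocidad v(t) = -20·t^3 + 4·t + 4. Sustituyendo t = 3: v(3) = -524.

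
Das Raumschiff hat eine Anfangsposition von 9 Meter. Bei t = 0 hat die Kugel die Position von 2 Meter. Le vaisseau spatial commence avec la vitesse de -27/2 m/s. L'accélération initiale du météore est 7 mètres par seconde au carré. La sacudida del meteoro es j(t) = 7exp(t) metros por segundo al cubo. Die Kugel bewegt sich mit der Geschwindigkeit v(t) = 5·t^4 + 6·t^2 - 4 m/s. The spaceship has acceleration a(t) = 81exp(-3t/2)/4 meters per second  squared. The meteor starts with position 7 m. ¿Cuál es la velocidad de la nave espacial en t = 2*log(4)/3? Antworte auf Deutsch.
Um dies zu lösen, müssen wir 1 Stammfunktion unserer Gleichung für die Beschleunigung a(t) = 81·exp(-3·t/2)/4 finden. Durch Integration von der Beschleunigung und Verwendung der Anfangsbedingung v(0) = -27/2, erhalten wir v(t) = -27·exp(-3·t/2)/2. Aus der Gleichung für die Geschwindigkeit v(t) = -27·exp(-3·t/2)/2, setzen wir t = 2*log(4)/3 ein und erhalten v = -27/8.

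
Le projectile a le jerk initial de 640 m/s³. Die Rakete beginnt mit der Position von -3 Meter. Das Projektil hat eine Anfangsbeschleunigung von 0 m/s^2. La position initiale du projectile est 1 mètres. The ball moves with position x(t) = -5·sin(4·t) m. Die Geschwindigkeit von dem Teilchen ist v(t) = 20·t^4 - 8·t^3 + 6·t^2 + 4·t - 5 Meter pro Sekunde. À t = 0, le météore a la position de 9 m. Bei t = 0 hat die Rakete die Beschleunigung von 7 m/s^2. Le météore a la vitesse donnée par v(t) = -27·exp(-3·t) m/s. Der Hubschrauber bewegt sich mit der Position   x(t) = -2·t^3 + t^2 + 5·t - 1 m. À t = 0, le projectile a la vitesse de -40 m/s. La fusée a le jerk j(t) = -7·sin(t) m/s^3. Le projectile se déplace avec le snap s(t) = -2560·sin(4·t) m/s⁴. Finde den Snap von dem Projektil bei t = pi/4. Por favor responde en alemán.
Wir haben den Snap s(t) = -2560·sin(4·t). Durch Einsetzen von t = pi/4: s(pi/4) = 0.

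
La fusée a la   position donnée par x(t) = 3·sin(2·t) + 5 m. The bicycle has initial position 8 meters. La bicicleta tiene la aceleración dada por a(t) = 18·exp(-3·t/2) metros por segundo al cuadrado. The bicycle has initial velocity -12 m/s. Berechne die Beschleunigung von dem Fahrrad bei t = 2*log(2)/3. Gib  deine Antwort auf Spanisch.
De la ecuación de la aceleración a(t) = 18·exp(-3·t/2), sustituimos t = 2*log(2)/3 para obtener a = 9.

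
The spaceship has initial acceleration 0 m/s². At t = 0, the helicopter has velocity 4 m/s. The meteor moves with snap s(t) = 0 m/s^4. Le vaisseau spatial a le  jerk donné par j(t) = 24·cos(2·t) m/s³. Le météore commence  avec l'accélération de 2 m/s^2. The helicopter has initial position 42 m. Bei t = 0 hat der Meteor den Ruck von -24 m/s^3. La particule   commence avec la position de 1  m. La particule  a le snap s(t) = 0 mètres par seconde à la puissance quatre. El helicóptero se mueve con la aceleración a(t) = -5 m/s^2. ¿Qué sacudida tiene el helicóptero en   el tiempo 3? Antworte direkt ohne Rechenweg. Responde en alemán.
Bei t = 3, j = 0.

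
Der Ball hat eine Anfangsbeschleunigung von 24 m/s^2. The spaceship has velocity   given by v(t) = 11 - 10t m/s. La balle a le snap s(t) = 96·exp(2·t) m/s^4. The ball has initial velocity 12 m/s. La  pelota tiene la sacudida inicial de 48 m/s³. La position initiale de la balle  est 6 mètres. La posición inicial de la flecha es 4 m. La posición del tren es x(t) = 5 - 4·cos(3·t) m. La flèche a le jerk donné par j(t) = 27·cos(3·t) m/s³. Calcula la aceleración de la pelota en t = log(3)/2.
Debemos encontrar la antiderivada de nuestra ecuación del snap s(t) = 96·exp(2·t) 2 veces. Tomando ∫s(t)dt y aplicando j(0) = 48, encontramos j(t) = 48·exp(2·t). Integrando la sacudida y usando la condición inicial a(0) = 24, obtenemos a(t) = 24·exp(2·t). De la ecuación de la aceleración a(t) = 24·exp(2·t), sustituimos t = log(3)/2 para obtener a = 72.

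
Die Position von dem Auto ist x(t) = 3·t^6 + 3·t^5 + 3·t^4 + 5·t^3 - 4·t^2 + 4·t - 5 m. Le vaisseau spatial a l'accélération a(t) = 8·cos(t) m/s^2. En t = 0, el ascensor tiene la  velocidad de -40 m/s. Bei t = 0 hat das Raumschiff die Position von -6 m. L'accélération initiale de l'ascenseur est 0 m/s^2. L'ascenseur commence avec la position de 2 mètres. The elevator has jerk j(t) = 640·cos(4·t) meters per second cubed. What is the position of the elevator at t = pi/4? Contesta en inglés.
To find the answer, we compute 3 integrals of j(t) = 640·cos(4·t). The antiderivative of jerk, with a(0) = 0, gives acceleration: a(t) = 160·sin(4·t). Integrating acceleration and using the initial condition v(0) = -40, we get v(t) = -40·cos(4·t). The integral of velocity, with x(0) = 2, gives position: x(t) = 2 - 10·sin(4·t). Using x(t) = 2 - 10·sin(4·t) and substituting t = pi/4, we find x = 2.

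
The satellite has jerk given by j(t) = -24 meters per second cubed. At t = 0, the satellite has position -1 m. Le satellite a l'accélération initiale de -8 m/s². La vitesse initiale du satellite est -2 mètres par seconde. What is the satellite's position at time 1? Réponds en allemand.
Um dies zu lösen, müssen wir 3 Stammfunktionen unserer Gleichung für den Ruck j(t) = -24 finden. Durch Integration von dem Ruck und Verwendung der Anfangsbedingung a(0) = -8, erhalten wir a(t) = -24·t - 8. Das Integral von der Beschleunigung, mit v(0) = -2, ergibt die Geschwindigkeit: v(t) = -12·t^2 - 8·t - 2. Das Integral von der Geschwindigkeit, mit x(0) = -1, ergibt die Position: x(t) = -4·t^3 - 4·t^2 - 2·t - 1. Wir haben die Position x(t) = -4·t^3 - 4·t^2 - 2·t - 1. Durch Einsetzen von t = 1: x(1) = -11.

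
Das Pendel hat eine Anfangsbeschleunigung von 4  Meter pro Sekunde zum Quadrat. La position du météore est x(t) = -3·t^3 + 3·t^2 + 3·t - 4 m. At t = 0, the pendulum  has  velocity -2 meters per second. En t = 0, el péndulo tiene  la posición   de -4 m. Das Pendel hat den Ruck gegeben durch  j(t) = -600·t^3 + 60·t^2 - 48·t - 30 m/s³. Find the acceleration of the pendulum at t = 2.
To find the answer, we compute 1 antiderivative of j(t) = -600·t^3 + 60·t^2 - 48·t - 30. Taking ∫j(t)dt and applying a(0) = 4, we find a(t) = -150·t^4 + 20·t^3 - 24·t^2 - 30·t + 4. We have acceleration a(t) = -150·t^4 + 20·t^3 - 24·t^2 - 30·t + 4. Substituting t = 2: a(2) = -2392.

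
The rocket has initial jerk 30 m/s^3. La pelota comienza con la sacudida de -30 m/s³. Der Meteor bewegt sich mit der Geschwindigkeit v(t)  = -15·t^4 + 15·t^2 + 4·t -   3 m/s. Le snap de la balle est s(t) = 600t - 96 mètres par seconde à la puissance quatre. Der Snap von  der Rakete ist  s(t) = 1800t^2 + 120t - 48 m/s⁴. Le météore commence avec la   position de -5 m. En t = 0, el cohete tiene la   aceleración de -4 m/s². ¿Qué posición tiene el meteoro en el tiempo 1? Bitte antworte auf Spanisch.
Debemos encontrar la antiderivada de nuestra ecuación de la velocidad v(t) = -15·t^4 + 15·t^2 + 4·t - 3 1 vez. La integral de la velocidad, con x(0) = -5, da la posición: x(t) = -3·t^5 + 5·t^3 + 2·t^2 - 3·t - 5. De la ecuación de la posición x(t) = -3·t^5 + 5·t^3 + 2·t^2 - 3·t - 5, sustituimos t = 1 para obtener x = -4.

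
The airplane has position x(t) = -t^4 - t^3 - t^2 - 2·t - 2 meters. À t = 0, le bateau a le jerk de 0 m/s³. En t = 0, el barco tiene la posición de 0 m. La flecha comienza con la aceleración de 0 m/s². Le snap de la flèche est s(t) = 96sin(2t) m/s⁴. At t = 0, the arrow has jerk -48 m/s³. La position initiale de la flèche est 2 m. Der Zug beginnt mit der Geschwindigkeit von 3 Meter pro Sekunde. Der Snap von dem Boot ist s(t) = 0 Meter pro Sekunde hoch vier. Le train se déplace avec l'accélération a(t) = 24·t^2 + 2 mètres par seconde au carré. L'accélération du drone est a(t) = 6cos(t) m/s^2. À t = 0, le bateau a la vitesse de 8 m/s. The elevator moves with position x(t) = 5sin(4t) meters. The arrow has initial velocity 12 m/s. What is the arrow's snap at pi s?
Using s(t) = 96·sin(2·t) and substituting t = pi, we find s = 0.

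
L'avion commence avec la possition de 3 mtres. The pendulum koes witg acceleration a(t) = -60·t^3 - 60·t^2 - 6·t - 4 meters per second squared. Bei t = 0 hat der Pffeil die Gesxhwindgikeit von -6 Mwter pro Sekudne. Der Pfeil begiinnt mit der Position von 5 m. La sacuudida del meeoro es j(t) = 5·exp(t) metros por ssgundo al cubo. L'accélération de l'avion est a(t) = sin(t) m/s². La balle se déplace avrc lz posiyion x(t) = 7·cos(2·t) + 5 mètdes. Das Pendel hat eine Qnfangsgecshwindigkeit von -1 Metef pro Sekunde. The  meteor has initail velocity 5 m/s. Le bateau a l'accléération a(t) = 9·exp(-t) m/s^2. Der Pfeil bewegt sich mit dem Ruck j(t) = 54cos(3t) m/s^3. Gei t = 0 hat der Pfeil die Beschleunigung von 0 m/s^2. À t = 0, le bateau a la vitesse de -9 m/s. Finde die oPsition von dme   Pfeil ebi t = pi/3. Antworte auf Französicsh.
Nous devons intégrer notre équation du jerk j(t) = 54·cos(3·t) 3 fois. En intégrant le jerk et en utilisant la condition initiale a(0) = 0, nous obtenons a(t) = 18·sin(3·t). L'intégrale de l'accélération est la vitesse. En utilisant v(0) = -6, nous obtenons v(t) = -6·cos(3·t). En intégrant la vitesse et en utilisant la condition initiale x(0) = 5, nous obtenons x(t) = 5 - 2·sin(3·t). De l'équation de la position x(t) = 5 - 2·sin(3·t), nous substituons t = pi/3 pour obtenir x = 5.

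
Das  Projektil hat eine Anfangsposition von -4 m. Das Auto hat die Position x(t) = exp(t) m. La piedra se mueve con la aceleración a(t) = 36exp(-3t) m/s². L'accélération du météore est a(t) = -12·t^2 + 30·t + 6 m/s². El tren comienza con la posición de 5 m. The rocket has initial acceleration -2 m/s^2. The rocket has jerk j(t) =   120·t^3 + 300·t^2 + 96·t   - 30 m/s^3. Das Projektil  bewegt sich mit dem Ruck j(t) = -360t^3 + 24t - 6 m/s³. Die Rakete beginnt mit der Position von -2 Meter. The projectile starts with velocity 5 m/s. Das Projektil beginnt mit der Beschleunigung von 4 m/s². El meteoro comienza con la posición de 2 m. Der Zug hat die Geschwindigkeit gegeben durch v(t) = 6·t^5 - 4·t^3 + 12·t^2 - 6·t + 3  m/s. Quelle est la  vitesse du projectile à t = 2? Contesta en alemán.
Um dies zu lösen, müssen wir 2 Integrale unserer Gleichung für den Ruck j(t) = -360·t^3 + 24·t - 6 finden. Das Integral von dem Ruck ist die Beschleunigung. Mit a(0) = 4 erhalten wir a(t) = -90·t^4 + 12·t^2 - 6·t + 4. Mit ∫a(t)dt und Anwendung von v(0) = 5, finden wir v(t) = -18·t^5 + 4·t^3 - 3·t^2 + 4·t + 5. Wir haben die Geschwindigkeit v(t) = -18·t^5 + 4·t^3 - 3·t^2 + 4·t + 5. Durch Einsetzen von t = 2: v(2) = -543.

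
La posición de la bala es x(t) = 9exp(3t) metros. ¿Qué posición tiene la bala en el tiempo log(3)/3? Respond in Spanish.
Usando x(t) = 9·exp(3·t) y sustituyendo t = log(3)/3, encontramos x = 27.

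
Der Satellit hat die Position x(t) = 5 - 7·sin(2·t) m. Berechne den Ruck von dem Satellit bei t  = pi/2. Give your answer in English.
Starting from position x(t) = 5 - 7·sin(2·t), we take 3 derivatives. Taking d/dt of x(t), we find v(t) = -14·cos(2·t). Differentiating velocity, we get acceleration: a(t) = 28·sin(2·t). Taking d/dt of a(t), we find j(t) = 56·cos(2·t). Using j(t) = 56·cos(2·t) and substituting t = pi/2, we find j = -56.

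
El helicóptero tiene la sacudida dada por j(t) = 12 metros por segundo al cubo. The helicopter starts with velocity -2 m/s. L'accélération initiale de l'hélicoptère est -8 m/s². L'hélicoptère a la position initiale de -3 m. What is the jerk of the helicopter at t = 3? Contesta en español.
De la ecuación de la sacudida j(t) = 12, sustituimos t = 3 para obtener j = 12.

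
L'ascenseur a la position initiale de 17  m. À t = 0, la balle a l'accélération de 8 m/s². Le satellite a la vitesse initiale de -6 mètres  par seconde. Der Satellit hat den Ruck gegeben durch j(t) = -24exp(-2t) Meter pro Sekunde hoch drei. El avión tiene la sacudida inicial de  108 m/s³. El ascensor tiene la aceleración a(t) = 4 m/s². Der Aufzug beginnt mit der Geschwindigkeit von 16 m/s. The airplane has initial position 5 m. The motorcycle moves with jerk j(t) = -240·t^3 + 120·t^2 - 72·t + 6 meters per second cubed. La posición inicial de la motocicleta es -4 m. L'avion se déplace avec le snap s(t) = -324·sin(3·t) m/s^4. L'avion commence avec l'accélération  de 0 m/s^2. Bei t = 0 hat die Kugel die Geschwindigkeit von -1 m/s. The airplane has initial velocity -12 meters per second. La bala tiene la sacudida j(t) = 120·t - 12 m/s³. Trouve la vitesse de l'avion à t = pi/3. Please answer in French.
Nous devons trouver l'intégrale de notre équation du snap s(t) = -324·sin(3·t) 3 fois. La primitive du snap, avec j(0) = 108, donne le jerk: j(t) = 108·cos(3·t). L'intégrale du jerk est l'accélération. En utilisant a(0) = 0, nous obtenons a(t) = 36·sin(3·t). La primitive de l'accélération, avec v(0) = -12, donne la vitesse: v(t) = -12·cos(3·t). De l'équation de la vitesse v(t) = -12·cos(3·t), nous substituons t = pi/3 pour obtenir v = 12.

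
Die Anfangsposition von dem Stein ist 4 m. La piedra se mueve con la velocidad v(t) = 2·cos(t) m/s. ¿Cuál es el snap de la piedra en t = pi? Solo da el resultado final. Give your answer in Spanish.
En t = pi, s = 0.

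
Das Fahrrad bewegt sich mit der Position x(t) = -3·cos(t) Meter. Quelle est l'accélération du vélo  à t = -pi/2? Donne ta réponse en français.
Pour résoudre ceci, nous devons prendre 2 dérivées de notre équation de la position x(t) = -3·cos(t). En prenant d/dt de x(t), nous trouvons v(t) = 3·sin(t). La dérivée de la vitesse donne l'accélération: a(t) = 3·cos(t). Nous avons l'accélération a(t) = 3·cos(t). En substituant t = -pi/2: a(-pi/2) = 0.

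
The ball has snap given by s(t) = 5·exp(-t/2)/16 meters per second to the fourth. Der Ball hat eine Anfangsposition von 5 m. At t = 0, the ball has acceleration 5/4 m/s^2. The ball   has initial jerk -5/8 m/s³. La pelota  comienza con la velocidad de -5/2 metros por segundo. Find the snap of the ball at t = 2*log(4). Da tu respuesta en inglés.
We have snap s(t) = 5·exp(-t/2)/16. Substituting t = 2*log(4): s(2*log(4)) = 5/64.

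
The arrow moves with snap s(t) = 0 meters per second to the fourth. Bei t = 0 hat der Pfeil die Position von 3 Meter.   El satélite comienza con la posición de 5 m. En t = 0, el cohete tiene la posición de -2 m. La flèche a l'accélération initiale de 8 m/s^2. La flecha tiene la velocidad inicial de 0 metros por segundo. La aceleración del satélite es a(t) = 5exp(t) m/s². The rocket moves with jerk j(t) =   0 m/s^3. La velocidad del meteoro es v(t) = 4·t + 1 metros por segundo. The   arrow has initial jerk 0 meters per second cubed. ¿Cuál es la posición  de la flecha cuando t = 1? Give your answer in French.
Nous devons intégrer notre équation du snap s(t) = 0 4 fois. En prenant ∫s(t)dt et en appliquant j(0) = 0, nous trouvons j(t) = 0. En prenant ∫j(t)dt et en appliquant a(0) = 8, nous trouvons a(t) = 8. En intégrant l'accélération et en utilisant la condition initiale v(0) = 0, nous obtenons v(t) = 8·t. La primitive de la vitesse, avec x(0) = 3, donne la position: x(t) = 4·t^2 + 3. Nous avons la position x(t) = 4·t^2 + 3. En substituant t = 1: x(1) = 7.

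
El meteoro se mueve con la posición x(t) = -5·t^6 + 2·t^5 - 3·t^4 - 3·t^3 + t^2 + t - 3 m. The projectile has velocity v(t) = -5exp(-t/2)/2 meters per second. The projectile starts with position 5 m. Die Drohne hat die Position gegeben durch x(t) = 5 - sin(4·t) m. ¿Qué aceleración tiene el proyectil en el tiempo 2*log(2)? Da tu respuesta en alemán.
Um dies zu lösen, müssen wir 1 Ableitung unserer Gleichung für die Geschwindigkeit v(t) = -5·exp(-t/2)/2 nehmen. Durch Ableiten von der Geschwindigkeit erhalten wir die Beschleunigung: a(t) = 5·exp(-t/2)/4. Aus der Gleichung für die Beschleunigung a(t) = 5·exp(-t/2)/4, setzen wir t = 2*log(2) ein und erhalten a = 5/8.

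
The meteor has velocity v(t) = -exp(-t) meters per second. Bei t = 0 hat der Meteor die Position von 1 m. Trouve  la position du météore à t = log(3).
Nous devons intégrer notre équation de la vitesse v(t) = -exp(-t) 1 fois. La primitive de la vitesse, avec x(0) = 1, donne la position: x(t) = exp(-t). En utilisant x(t) = exp(-t) et en substituant t = log(3), nous trouvons x = 1/3.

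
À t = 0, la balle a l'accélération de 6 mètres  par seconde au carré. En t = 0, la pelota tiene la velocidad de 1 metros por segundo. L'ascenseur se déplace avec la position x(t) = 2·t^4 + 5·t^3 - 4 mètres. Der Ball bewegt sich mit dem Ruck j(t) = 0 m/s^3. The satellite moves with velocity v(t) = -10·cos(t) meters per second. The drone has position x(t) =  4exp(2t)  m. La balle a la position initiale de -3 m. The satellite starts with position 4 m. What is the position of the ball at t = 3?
We must find the antiderivative of our jerk equation j(t) = 0 3 times. Taking ∫j(t)dt and applying a(0) = 6, we find a(t) = 6. Integrating acceleration and using the initial condition v(0) = 1, we get v(t) = 6·t + 1. Finding the integral of v(t) and using x(0) = -3: x(t) = 3·t^2 + t - 3. We have position x(t) = 3·t^2 + t - 3. Substituting t = 3: x(3) = 27.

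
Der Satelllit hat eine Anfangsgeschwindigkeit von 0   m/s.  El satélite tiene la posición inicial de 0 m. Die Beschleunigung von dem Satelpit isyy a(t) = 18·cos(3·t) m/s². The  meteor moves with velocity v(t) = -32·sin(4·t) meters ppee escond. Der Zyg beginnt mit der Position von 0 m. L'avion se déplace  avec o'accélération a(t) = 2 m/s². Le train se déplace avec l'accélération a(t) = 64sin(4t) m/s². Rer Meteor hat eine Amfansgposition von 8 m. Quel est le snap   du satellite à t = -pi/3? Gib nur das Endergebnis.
À t = -pi/3, s = 162.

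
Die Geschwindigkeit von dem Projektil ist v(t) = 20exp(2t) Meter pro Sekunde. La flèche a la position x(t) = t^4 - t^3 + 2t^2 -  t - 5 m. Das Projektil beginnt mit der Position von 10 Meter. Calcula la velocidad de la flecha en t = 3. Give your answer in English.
Starting from position x(t) = t^4 - t^3 + 2·t^2 - t - 5, we take 1 derivative. The derivative of position gives velocity: v(t) = 4·t^3 - 3·t^2 + 4·t - 1. From the given velocity equation v(t) = 4·t^3 - 3·t^2 + 4·t - 1, we substitute t = 3 to get v = 92.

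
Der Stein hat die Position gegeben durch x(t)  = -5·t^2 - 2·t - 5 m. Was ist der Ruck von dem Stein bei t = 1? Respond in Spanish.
Debemos derivar nuestra ecuación de la posición x(t) = -5·t^2 - 2·t - 5 3 veces. Tomando d/dt de x(t), encontramos v(t) = -10·t - 2. Derivando la velocidad, obtenemos la aceleración: a(t) = -10. Tomando d/dt de a(t), encontramos j(t) = 0. De la ecuación de la sacudida j(t) = 0, sustituimos t = 1 para obtener j = 0.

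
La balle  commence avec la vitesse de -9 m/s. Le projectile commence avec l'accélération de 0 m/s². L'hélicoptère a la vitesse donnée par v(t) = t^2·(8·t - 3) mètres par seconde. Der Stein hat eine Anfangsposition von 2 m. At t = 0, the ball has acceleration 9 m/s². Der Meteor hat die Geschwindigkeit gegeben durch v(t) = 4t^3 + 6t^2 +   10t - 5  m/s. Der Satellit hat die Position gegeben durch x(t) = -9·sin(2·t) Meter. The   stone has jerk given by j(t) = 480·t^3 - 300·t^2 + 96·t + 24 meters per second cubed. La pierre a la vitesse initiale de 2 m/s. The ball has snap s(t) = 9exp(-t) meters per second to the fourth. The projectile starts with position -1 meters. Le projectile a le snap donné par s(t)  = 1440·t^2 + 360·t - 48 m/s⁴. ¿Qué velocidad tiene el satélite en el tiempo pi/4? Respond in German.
Um dies zu lösen, müssen wir 1 Ableitung unserer Gleichung für die Position x(t) = -9·sin(2·t) nehmen. Durch Ableiten von der Position erhalten wir die Geschwindigkeit: v(t) = -18·cos(2·t). Wir haben die Geschwindigkeit v(t) = -18·cos(2·t). Durch Einsetzen von t = pi/4: v(pi/4) = 0.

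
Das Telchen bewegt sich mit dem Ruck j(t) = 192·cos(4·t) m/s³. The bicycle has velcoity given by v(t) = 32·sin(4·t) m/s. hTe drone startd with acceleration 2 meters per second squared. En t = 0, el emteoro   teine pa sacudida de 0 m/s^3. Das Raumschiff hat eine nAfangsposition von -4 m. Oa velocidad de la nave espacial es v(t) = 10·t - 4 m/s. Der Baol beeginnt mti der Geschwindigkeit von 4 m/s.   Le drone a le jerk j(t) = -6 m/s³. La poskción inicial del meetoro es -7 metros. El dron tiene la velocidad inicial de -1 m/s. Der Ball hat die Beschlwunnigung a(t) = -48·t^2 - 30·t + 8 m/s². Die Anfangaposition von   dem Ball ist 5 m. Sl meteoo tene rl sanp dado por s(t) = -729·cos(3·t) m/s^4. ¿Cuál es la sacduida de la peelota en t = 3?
Para resolver esto, necesitamos tomar 1 derivada de nuestra ecuación de la aceleración a(t) = -48·t^2 - 30·t + 8. Tomando d/dt de a(t), encontramos j(t) = -96·t - 30. Usando j(t) = -96·t - 30 y sustituyendo t = 3, encontramos j = -318.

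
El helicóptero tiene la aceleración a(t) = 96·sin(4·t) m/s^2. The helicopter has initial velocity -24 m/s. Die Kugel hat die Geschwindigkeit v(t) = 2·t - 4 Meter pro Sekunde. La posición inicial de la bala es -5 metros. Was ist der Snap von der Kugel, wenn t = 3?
Ausgehend von der Geschwindigkeit v(t) = 2·t - 4, nehmen wir 3 Ableitungen. Die Ableitung von der Geschwindigkeit ergibt die Beschleunigung: a(t) = 2. Die Ableitung von der Beschleunigung ergibt den Ruck: j(t) = 0. Mit d/dt von j(t) finden wir s(t) = 0. Aus der Gleichung für den Snap s(t) = 0, setzen wir t = 3 ein und erhalten s = 0.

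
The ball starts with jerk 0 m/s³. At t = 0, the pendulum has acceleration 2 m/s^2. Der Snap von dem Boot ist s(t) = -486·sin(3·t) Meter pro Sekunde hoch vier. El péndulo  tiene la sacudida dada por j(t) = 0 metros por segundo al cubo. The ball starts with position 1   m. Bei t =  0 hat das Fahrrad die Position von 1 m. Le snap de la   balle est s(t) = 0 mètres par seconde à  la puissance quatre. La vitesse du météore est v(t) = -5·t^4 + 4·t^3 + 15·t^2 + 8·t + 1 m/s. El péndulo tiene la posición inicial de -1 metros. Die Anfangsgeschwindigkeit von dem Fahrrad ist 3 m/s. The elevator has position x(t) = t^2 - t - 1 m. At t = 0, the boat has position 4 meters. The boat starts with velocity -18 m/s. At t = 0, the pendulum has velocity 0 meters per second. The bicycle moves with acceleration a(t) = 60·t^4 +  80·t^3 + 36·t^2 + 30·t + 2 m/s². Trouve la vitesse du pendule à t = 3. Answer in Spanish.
Para resolver esto, necesitamos tomar 2 antiderivadas de nuestra ecuación de la sacudida j(t) = 0. La antiderivada de la sacudida es la aceleración. Usando a(0) = 2, obtenemos a(t) = 2. La antiderivada de la aceleración, con v(0) = 0, da la velocidad: v(t) = 2·t. Usando v(t) = 2·t y sustituyendo t = 3, encontramos v = 6.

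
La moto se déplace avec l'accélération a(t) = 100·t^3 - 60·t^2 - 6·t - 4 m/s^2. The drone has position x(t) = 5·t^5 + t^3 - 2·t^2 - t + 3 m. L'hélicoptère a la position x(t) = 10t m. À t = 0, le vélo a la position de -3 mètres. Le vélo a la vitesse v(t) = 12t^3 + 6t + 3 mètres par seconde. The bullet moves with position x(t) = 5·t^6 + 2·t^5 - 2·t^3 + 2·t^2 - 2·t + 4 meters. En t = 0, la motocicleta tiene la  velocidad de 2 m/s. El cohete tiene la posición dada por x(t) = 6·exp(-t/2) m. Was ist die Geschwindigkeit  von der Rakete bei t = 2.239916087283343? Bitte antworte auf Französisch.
Pour résoudre ceci, nous devons prendre 1 dérivée de notre équation de la position x(t) = 6·exp(-t/2). En dérivant la position, nous obtenons la vitesse: v(t) = -3·exp(-t/2). De l'équation de la vitesse v(t) = -3·exp(-t/2), nous substituons t = 2.239916087283343 pour obtenir v = -0.978880453266609.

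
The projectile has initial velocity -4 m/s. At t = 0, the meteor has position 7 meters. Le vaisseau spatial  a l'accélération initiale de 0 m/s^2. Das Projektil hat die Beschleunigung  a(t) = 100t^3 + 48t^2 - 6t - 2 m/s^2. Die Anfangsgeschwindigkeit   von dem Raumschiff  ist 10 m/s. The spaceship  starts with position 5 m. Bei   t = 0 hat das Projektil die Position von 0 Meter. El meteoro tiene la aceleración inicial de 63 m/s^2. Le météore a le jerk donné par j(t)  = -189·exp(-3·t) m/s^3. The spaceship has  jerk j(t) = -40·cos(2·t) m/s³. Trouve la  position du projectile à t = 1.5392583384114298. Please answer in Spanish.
Partiendo de la aceleración a(t) = 100·t^3 + 48·t^2 - 6·t - 2, tomamos 2 integrales. La antiderivada de la aceleración es la velocidad. Usando v(0) = -4, obtenemos v(t) = 25·t^4 + 16·t^3 - 3·t^2 - 2·t - 4. Integrando la velocidad y usando la condición inicial x(0) = 0, obtenemos x(t) = 5·t^5 + 4·t^4 - t^3 - t^2 - 4·t. Tenemos la posición x(t) = 5·t^5 + 4·t^4 - t^3 - t^2 - 4·t. Sustituyendo t = 1.5392583384114298: x(1.5392583384114298) = 53.4856585541258.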